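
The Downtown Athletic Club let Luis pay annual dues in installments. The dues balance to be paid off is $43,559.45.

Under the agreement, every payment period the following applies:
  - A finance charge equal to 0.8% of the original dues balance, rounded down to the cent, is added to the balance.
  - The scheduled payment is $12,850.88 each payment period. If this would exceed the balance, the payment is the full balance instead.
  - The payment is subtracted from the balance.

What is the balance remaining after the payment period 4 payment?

Payment period 1: $43,559.45 +$348.47 interest = $43,907.92; pay $12,850.88 → $31,057.04
Payment period 2: $31,057.04 +$348.47 interest = $31,405.51; pay $12,850.88 → $18,554.63
Payment period 3: $18,554.63 +$348.47 interest = $18,903.10; pay $12,850.88 → $6,052.22
Payment period 4: $6,052.22 +$348.47 interest = $6,400.69; pay $6,400.69 → $0.00

$0.00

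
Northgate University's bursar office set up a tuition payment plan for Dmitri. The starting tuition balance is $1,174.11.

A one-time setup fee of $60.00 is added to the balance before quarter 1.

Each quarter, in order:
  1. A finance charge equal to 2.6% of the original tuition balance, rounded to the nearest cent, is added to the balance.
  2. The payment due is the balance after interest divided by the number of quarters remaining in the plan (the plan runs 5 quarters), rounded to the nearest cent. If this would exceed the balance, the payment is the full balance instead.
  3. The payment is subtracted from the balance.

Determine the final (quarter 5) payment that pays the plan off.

Quarter 1: $1,234.11 +$30.53 interest = $1,264.64; pay $252.93 → $1,011.71
Quarter 2: $1,011.71 +$30.53 interest = $1,042.24; pay $260.56 → $781.68
Quarter 3: $781.68 +$30.53 interest = $812.21; pay $270.74 → $541.47
Quarter 4: $541.47 +$30.53 interest = $572.00; pay $286.00 → $286.00
Quarter 5: $286.00 +$30.53 interest = $316.53; pay $316.53 → $0.00

$316.53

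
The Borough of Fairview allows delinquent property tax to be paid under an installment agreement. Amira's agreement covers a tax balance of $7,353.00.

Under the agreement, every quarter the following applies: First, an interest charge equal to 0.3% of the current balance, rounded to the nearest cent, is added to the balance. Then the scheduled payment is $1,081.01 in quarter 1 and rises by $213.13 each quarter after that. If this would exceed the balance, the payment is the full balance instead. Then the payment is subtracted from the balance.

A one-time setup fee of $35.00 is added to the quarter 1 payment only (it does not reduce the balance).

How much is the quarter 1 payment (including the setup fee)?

$1,116.01

# | Opening | Interest | Payment | Fee | End bal
1 | $7,353.00 | $22.06 | $1,081.01 | $35.00 | $6,294.05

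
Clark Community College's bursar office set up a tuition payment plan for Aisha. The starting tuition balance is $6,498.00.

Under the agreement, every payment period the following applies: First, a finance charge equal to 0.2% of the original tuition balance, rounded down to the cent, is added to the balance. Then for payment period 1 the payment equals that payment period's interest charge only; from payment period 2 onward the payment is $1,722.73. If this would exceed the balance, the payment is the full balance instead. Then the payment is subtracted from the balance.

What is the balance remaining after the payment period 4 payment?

# | Opening | Interest | Payment | End bal
1 | $6,498.00 | $12.99 | $12.99 | $6,498.00
2 | $6,498.00 | $12.99 | $1,722.73 | $4,788.26
3 | $4,788.26 | $12.99 | $1,722.73 | $3,078.52
4 | $3,078.52 | $12.99 | $1,722.73 | $1,368.78

$1,368.78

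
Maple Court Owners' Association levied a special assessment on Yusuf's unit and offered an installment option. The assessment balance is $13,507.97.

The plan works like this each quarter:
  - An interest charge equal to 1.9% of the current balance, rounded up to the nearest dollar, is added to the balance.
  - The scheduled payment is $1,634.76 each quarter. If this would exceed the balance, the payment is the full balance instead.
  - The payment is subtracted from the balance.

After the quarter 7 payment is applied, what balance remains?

Quarter 1: opening $13,507.97; interest $257.00 → $13,764.97; payment $1,634.76; balance $12,130.21
Quarter 2: opening $12,130.21; interest $231.00 → $12,361.21; payment $1,634.76; balance $10,726.45
Quarter 3: opening $10,726.45; interest $204.00 → $10,930.45; payment $1,634.76; balance $9,295.69
Quarter 4: opening $9,295.69; interest $177.00 → $9,472.69; payment $1,634.76; balance $7,837.93
Quarter 5: opening $7,837.93; interest $149.00 → $7,986.93; payment $1,634.76; balance $6,352.17
Quarter 6: opening $6,352.17; interest $121.00 → $6,473.17; payment $1,634.76; balance $4,838.41
Quarter 7: opening $4,838.41; interest $92.00 → $4,930.41; payment $1,634.76; balance $3,295.65

$3,295.65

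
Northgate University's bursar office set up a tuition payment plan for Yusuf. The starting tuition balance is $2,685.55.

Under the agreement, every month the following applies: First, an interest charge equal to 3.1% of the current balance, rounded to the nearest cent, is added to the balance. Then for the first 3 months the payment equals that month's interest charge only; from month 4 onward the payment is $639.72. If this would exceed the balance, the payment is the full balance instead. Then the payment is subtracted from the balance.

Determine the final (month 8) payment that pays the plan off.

$364.99

Month 1: opening $2,685.55; interest $83.25 → $2,768.80; payment $83.25; balance $2,685.55
Month 2: opening $2,685.55; interest $83.25 → $2,768.80; payment $83.25; balance $2,685.55
Month 3: opening $2,685.55; interest $83.25 → $2,768.80; payment $83.25; balance $2,685.55
Month 4: opening $2,685.55; interest $83.25 → $2,768.80; payment $639.72; balance $2,129.08
Month 5: opening $2,129.08; interest $66.00 → $2,195.08; payment $639.72; balance $1,555.36
Month 6: opening $1,555.36; interest $48.22 → $1,603.58; payment $639.72; balance $963.86
Month 7: opening $963.86; interest $29.88 → $993.74; payment $639.72; balance $354.02
Month 8: opening $354.02; interest $10.97 → $364.99; payment $364.99; balance $0.00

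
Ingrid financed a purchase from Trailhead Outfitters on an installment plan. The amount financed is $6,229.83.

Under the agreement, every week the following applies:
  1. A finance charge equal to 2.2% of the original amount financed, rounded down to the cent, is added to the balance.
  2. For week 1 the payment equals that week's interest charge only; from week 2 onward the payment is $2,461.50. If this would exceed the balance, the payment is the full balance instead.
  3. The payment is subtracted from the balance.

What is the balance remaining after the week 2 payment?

$3,905.38

# | Opening | Interest | Payment | End bal
1 | $6,229.83 | $137.05 | $137.05 | $6,229.83
2 | $6,229.83 | $137.05 | $2,461.50 | $3,905.38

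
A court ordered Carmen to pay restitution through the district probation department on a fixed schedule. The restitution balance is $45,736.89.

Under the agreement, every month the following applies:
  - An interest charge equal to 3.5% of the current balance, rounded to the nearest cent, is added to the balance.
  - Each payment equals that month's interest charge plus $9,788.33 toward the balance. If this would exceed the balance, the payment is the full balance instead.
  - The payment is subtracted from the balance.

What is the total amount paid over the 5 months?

$50,314.93

Month 1: $45,736.89 +$1,600.79 interest = $47,337.68; pay $11,389.12 → $35,948.56
Month 2: $35,948.56 +$1,258.20 interest = $37,206.76; pay $11,046.53 → $26,160.23
Month 3: $26,160.23 +$915.61 interest = $27,075.84; pay $10,703.94 → $16,371.90
Month 4: $16,371.90 +$573.02 interest = $16,944.92; pay $10,361.35 → $6,583.57
Month 5: $6,583.57 +$230.42 interest = $6,813.99; pay $6,813.99 → $0.00
Total paid: $50,314.93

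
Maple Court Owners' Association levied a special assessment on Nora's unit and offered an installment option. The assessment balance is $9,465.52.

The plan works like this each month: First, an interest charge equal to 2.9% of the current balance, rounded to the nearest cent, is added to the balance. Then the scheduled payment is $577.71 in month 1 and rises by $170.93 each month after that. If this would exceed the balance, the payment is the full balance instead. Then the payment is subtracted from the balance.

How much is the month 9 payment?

$1,754.33

# | Opening | Interest | Payment | End bal
1 | $9,465.52 | $274.50 | $577.71 | $9,162.31
2 | $9,162.31 | $265.71 | $748.64 | $8,679.38
3 | $8,679.38 | $251.70 | $919.57 | $8,011.51
4 | $8,011.51 | $232.33 | $1,090.50 | $7,153.34
5 | $7,153.34 | $207.45 | $1,261.43 | $6,099.36
6 | $6,099.36 | $176.88 | $1,432.36 | $4,843.88
7 | $4,843.88 | $140.47 | $1,603.29 | $3,381.06
8 | $3,381.06 | $98.05 | $1,774.22 | $1,704.89
9 | $1,704.89 | $49.44 | $1,754.33 | $0.00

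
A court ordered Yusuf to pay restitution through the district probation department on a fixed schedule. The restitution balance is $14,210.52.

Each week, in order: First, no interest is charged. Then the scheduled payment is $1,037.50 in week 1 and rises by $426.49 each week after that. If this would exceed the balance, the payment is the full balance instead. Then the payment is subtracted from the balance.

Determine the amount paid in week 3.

Week 1: $14,210.52 − $1,037.50 → $13,173.02
Week 2: $13,173.02 − $1,463.99 → $11,709.03
Week 3: $11,709.03 − $1,890.48 → $9,818.55

$1,890.48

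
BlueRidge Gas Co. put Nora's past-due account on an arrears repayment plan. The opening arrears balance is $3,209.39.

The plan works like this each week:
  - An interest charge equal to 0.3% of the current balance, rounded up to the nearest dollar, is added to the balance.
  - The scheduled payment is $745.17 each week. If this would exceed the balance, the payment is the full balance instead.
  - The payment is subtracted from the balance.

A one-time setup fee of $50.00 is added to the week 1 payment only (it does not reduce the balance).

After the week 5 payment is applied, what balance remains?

$0.00

Week 1: $3,209.39 +$10.00 interest = $3,219.39; pay $745.17 (+ $50.00 fee) → $2,474.22
Week 2: $2,474.22 +$8.00 interest = $2,482.22; pay $745.17 → $1,737.05
Week 3: $1,737.05 +$6.00 interest = $1,743.05; pay $745.17 → $997.88
Week 4: $997.88 +$3.00 interest = $1,000.88; pay $745.17 → $255.71
Week 5: $255.71 +$1.00 interest = $256.71; pay $256.71 → $0.00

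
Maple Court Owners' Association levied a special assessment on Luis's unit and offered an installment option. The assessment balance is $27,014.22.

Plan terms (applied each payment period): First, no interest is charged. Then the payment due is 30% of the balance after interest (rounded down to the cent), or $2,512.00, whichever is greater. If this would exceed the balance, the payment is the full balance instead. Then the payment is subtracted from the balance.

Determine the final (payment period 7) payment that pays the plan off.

Payment period 1: opening $27,014.22; payment $8,104.26; balance $18,909.96
Payment period 2: opening $18,909.96; payment $5,672.98; balance $13,236.98
Payment period 3: opening $13,236.98; payment $3,971.09; balance $9,265.89
Payment period 4: opening $9,265.89; payment $2,779.76; balance $6,486.13
Payment period 5: opening $6,486.13; payment $2,512.00; balance $3,974.13
Payment period 6: opening $3,974.13; payment $2,512.00; balance $1,462.13
Payment period 7: opening $1,462.13; payment $1,462.13; balance $0.00

$1,462.13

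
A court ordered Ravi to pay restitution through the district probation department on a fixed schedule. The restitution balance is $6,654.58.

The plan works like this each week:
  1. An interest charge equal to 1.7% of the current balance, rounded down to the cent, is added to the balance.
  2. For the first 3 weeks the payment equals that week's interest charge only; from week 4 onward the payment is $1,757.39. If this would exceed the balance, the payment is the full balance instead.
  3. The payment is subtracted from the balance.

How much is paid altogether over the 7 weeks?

$7,276.80

# | Opening | Interest | Payment | End bal
1 | $6,654.58 | $113.12 | $113.12 | $6,654.58
2 | $6,654.58 | $113.12 | $113.12 | $6,654.58
3 | $6,654.58 | $113.12 | $113.12 | $6,654.58
4 | $6,654.58 | $113.12 | $1,757.39 | $5,010.31
5 | $5,010.31 | $85.17 | $1,757.39 | $3,338.09
6 | $3,338.09 | $56.74 | $1,757.39 | $1,637.44
7 | $1,637.44 | $27.83 | $1,665.27 | $0.00
Total paid: $7,276.80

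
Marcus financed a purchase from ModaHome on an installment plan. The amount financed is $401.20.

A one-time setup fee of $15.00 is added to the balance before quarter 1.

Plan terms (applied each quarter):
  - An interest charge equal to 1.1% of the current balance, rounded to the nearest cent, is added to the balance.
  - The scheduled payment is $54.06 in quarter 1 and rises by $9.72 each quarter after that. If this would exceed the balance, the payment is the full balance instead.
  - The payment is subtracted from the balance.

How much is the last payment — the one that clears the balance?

Quarter 1: opening $416.20; interest $4.58 → $420.78; payment $54.06; balance $366.72
Quarter 2: opening $366.72; interest $4.03 → $370.75; payment $63.78; balance $306.97
Quarter 3: opening $306.97; interest $3.38 → $310.35; payment $73.50; balance $236.85
Quarter 4: opening $236.85; interest $2.61 → $239.46; payment $83.22; balance $156.24
Quarter 5: opening $156.24; interest $1.72 → $157.96; payment $92.94; balance $65.02
Quarter 6: opening $65.02; interest $0.72 → $65.74; payment $65.74; balance $0.00

$65.74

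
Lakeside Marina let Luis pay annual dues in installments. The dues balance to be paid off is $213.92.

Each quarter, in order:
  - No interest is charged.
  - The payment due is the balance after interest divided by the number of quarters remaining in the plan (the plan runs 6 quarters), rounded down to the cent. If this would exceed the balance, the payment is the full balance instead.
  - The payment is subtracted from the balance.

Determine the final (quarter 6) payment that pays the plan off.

$35.66

# | Opening | Payment | End bal
1 | $213.92 | $35.65 | $178.27
2 | $178.27 | $35.65 | $142.62
3 | $142.62 | $35.65 | $106.97
4 | $106.97 | $35.65 | $71.32
5 | $71.32 | $35.66 | $35.66
6 | $35.66 | $35.66 | $0.00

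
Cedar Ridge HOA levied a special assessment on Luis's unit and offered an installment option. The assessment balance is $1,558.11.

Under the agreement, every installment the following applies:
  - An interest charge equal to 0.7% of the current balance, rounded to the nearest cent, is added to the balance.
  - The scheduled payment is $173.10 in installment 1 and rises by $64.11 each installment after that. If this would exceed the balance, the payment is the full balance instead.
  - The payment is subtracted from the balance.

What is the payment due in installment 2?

Installment 1: $1,558.11 +$10.91 interest = $1,569.02; pay $173.10 → $1,395.92
Installment 2: $1,395.92 +$9.77 interest = $1,405.69; pay $237.21 → $1,168.48

$237.21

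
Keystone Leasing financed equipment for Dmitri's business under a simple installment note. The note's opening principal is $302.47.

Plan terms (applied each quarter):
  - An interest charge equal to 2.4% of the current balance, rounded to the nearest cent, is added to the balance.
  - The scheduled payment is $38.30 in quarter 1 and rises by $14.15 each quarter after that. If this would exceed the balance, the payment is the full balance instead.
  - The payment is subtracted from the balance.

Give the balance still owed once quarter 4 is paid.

$87.49

Quarter 1: opening $302.47; interest $7.26 → $309.73; payment $38.30; balance $271.43
Quarter 2: opening $271.43; interest $6.51 → $277.94; payment $52.45; balance $225.49
Quarter 3: opening $225.49; interest $5.41 → $230.90; payment $66.60; balance $164.30
Quarter 4: opening $164.30; interest $3.94 → $168.24; payment $80.75; balance $87.49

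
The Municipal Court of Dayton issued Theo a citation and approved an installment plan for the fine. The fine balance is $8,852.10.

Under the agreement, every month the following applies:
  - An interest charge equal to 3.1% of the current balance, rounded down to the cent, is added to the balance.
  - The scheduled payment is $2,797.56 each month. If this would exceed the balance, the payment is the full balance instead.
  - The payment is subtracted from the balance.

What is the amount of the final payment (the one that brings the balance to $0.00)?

$1,077.98

# | Opening | Interest | Payment | End bal
1 | $8,852.10 | $274.41 | $2,797.56 | $6,328.95
2 | $6,328.95 | $196.19 | $2,797.56 | $3,727.58
3 | $3,727.58 | $115.55 | $2,797.56 | $1,045.57
4 | $1,045.57 | $32.41 | $1,077.98 | $0.00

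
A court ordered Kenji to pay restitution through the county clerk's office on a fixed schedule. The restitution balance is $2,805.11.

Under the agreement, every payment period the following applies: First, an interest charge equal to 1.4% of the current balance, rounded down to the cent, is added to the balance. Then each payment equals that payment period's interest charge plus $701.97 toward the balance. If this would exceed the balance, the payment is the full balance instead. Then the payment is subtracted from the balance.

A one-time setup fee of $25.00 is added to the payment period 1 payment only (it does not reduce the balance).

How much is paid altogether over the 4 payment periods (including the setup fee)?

$2,928.21

Payment period 1: opening $2,805.11; interest $39.27 → $2,844.38; payment $741.24 (+ $25.00 fee); balance $2,103.14
Payment period 2: opening $2,103.14; interest $29.44 → $2,132.58; payment $731.41; balance $1,401.17
Payment period 3: opening $1,401.17; interest $19.61 → $1,420.78; payment $721.58; balance $699.20
Payment period 4: opening $699.20; interest $9.78 → $708.98; payment $708.98; balance $0.00
Total paid: $2,928.21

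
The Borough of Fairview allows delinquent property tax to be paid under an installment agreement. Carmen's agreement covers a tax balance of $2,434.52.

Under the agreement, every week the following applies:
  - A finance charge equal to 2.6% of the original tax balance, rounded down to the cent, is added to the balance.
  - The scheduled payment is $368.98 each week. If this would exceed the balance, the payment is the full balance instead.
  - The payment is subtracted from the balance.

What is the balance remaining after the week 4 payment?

$1,211.76

Week 1: opening $2,434.52; interest $63.29 → $2,497.81; payment $368.98; balance $2,128.83
Week 2: opening $2,128.83; interest $63.29 → $2,192.12; payment $368.98; balance $1,823.14
Week 3: opening $1,823.14; interest $63.29 → $1,886.43; payment $368.98; balance $1,517.45
Week 4: opening $1,517.45; interest $63.29 → $1,580.74; payment $368.98; balance $1,211.76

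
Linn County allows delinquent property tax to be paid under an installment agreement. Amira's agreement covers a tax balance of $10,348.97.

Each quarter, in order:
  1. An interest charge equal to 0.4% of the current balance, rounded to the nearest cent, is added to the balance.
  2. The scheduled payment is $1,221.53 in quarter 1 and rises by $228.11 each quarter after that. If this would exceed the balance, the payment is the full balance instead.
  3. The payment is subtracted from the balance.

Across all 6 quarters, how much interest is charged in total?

Quarter 1: $10,348.97 +$41.40 interest = $10,390.37; pay $1,221.53 → $9,168.84
Quarter 2: $9,168.84 +$36.68 interest = $9,205.52; pay $1,449.64 → $7,755.88
Quarter 3: $7,755.88 +$31.02 interest = $7,786.90; pay $1,677.75 → $6,109.15
Quarter 4: $6,109.15 +$24.44 interest = $6,133.59; pay $1,905.86 → $4,227.73
Quarter 5: $4,227.73 +$16.91 interest = $4,244.64; pay $2,133.97 → $2,110.67
Quarter 6: $2,110.67 +$8.44 interest = $2,119.11; pay $2,119.11 → $0.00
Total interest: $41.40 + $36.68 + $31.02 + $24.44 + $16.91 + $8.44 = $158.89

$158.89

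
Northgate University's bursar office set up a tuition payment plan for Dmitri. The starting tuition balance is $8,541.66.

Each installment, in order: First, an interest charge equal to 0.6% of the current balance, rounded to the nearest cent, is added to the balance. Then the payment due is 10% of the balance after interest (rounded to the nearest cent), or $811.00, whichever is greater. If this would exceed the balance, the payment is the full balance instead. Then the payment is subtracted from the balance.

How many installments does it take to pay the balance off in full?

11

Installment 1: $8,541.66 +$51.25 interest = $8,592.91; pay $859.29 → $7,733.62
Installment 2: $7,733.62 +$46.40 interest = $7,780.02; pay $811.00 → $6,969.02
Installment 3: $6,969.02 +$41.81 interest = $7,010.83; pay $811.00 → $6,199.83
Installment 4: $6,199.83 +$37.20 interest = $6,237.03; pay $811.00 → $5,426.03
Installment 5: $5,426.03 +$32.56 interest = $5,458.59; pay $811.00 → $4,647.59
Installment 6: $4,647.59 +$27.89 interest = $4,675.48; pay $811.00 → $3,864.48
Installment 7: $3,864.48 +$23.19 interest = $3,887.67; pay $811.00 → $3,076.67
Installment 8: $3,076.67 +$18.46 interest = $3,095.13; pay $811.00 → $2,284.13
Installment 9: $2,284.13 +$13.70 interest = $2,297.83; pay $811.00 → $1,486.83
Installment 10: $1,486.83 +$8.92 interest = $1,495.75; pay $811.00 → $684.75
Installment 11: $684.75 +$4.11 interest = $688.86; pay $688.86 → $0.00
Balance reaches $0.00 in installment 11.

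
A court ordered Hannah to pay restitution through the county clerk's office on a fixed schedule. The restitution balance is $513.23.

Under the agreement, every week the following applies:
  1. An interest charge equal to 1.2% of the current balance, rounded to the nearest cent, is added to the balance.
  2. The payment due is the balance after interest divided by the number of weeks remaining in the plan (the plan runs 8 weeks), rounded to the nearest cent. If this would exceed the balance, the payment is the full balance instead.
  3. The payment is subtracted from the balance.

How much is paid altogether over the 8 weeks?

$541.73

# | Opening | Interest | Payment | End bal
1 | $513.23 | $6.16 | $64.92 | $454.47
2 | $454.47 | $5.45 | $65.70 | $394.22
3 | $394.22 | $4.73 | $66.49 | $332.46
4 | $332.46 | $3.99 | $67.29 | $269.16
5 | $269.16 | $3.23 | $68.10 | $204.29
6 | $204.29 | $2.45 | $68.91 | $137.83
7 | $137.83 | $1.65 | $69.74 | $69.74
8 | $69.74 | $0.84 | $70.58 | $0.00
Total paid: $541.73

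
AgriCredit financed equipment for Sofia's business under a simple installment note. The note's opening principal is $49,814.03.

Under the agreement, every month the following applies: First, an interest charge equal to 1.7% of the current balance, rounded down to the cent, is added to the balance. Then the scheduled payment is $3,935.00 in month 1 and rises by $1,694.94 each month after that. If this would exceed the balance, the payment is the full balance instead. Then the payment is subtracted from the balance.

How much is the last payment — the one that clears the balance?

Month 1: $49,814.03 +$846.83 interest = $50,660.86; pay $3,935.00 → $46,725.86
Month 2: $46,725.86 +$794.33 interest = $47,520.19; pay $5,629.94 → $41,890.25
Month 3: $41,890.25 +$712.13 interest = $42,602.38; pay $7,324.88 → $35,277.50
Month 4: $35,277.50 +$599.71 interest = $35,877.21; pay $9,019.82 → $26,857.39
Month 5: $26,857.39 +$456.57 interest = $27,313.96; pay $10,714.76 → $16,599.20
Month 6: $16,599.20 +$282.18 interest = $16,881.38; pay $12,409.70 → $4,471.68
Month 7: $4,471.68 +$76.01 interest = $4,547.69; pay $4,547.69 → $0.00

$4,547.69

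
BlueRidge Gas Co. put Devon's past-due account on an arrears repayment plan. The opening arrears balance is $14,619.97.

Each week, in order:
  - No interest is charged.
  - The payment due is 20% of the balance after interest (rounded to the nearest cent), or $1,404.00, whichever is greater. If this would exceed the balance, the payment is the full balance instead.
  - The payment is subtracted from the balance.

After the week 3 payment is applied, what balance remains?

Week 1: opening $14,619.97; payment $2,923.99; balance $11,695.98
Week 2: opening $11,695.98; payment $2,339.20; balance $9,356.78
Week 3: opening $9,356.78; payment $1,871.36; balance $7,485.42

$7,485.42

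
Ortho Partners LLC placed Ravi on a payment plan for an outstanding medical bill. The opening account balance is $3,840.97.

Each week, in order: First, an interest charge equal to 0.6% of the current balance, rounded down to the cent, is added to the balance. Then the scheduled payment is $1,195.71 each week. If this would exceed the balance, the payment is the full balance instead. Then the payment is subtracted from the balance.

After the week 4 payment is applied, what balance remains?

$0.00

Week 1: opening $3,840.97; interest $23.04 → $3,864.01; payment $1,195.71; balance $2,668.30
Week 2: opening $2,668.30; interest $16.00 → $2,684.30; payment $1,195.71; balance $1,488.59
Week 3: opening $1,488.59; interest $8.93 → $1,497.52; payment $1,195.71; balance $301.81
Week 4: opening $301.81; interest $1.81 → $303.62; payment $303.62; balance $0.00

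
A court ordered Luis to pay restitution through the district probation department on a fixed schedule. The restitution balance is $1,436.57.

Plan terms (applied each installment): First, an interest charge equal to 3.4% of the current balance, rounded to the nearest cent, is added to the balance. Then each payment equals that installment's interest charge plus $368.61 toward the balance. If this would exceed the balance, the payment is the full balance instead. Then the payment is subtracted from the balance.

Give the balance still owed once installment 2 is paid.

$699.35

Installment 1: $1,436.57 +$48.84 interest = $1,485.41; pay $417.45 → $1,067.96
Installment 2: $1,067.96 +$36.31 interest = $1,104.27; pay $404.92 → $699.35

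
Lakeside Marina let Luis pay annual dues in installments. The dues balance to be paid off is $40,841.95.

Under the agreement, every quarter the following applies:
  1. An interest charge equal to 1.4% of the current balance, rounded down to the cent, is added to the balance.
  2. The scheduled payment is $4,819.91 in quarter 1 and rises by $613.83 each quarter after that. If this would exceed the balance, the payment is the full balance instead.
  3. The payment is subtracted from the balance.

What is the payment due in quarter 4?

$6,661.40

Quarter 1: opening $40,841.95; interest $571.78 → $41,413.73; payment $4,819.91; balance $36,593.82
Quarter 2: opening $36,593.82; interest $512.31 → $37,106.13; payment $5,433.74; balance $31,672.39
Quarter 3: opening $31,672.39; interest $443.41 → $32,115.80; payment $6,047.57; balance $26,068.23
Quarter 4: opening $26,068.23; interest $364.95 → $26,433.18; payment $6,661.40; balance $19,771.78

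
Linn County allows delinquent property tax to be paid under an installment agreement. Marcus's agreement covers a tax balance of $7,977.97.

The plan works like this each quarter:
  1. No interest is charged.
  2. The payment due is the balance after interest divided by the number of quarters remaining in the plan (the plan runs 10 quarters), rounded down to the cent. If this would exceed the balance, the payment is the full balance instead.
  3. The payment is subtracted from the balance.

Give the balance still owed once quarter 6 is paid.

$3,191.20

# | Opening | Payment | End bal
1 | $7,977.97 | $797.79 | $7,180.18
2 | $7,180.18 | $797.79 | $6,382.39
3 | $6,382.39 | $797.79 | $5,584.60
4 | $5,584.60 | $797.80 | $4,786.80
5 | $4,786.80 | $797.80 | $3,989.00
6 | $3,989.00 | $797.80 | $3,191.20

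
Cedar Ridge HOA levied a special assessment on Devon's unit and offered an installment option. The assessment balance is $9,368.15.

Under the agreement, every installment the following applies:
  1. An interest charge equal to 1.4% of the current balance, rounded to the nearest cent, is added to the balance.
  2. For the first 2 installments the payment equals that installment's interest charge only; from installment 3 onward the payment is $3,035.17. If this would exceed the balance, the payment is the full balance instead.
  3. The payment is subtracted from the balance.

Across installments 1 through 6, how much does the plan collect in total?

# | Opening | Interest | Payment | End bal
1 | $9,368.15 | $131.15 | $131.15 | $9,368.15
2 | $9,368.15 | $131.15 | $131.15 | $9,368.15
3 | $9,368.15 | $131.15 | $3,035.17 | $6,464.13
4 | $6,464.13 | $90.50 | $3,035.17 | $3,519.46
5 | $3,519.46 | $49.27 | $3,035.17 | $533.56
6 | $533.56 | $7.47 | $541.03 | $0.00
Total paid: $9,908.84

$9,908.84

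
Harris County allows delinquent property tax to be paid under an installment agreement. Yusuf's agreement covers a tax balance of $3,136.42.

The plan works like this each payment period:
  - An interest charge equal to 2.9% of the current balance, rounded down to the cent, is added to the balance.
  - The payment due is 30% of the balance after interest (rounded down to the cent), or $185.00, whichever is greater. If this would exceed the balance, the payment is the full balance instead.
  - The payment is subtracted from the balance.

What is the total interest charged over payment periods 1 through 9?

$302.71

Payment period 1: $3,136.42 +$90.95 interest = $3,227.37; pay $968.21 → $2,259.16
Payment period 2: $2,259.16 +$65.51 interest = $2,324.67; pay $697.40 → $1,627.27
Payment period 3: $1,627.27 +$47.19 interest = $1,674.46; pay $502.33 → $1,172.13
Payment period 4: $1,172.13 +$33.99 interest = $1,206.12; pay $361.83 → $844.29
Payment period 5: $844.29 +$24.48 interest = $868.77; pay $260.63 → $608.14
Payment period 6: $608.14 +$17.63 interest = $625.77; pay $187.73 → $438.04
Payment period 7: $438.04 +$12.70 interest = $450.74; pay $185.00 → $265.74
Payment period 8: $265.74 +$7.70 interest = $273.44; pay $185.00 → $88.44
Payment period 9: $88.44 +$2.56 interest = $91.00; pay $91.00 → $0.00
Total interest: $90.95 + $65.51 + $47.19 + $33.99 + $24.48 + $17.63 + $12.70 + $7.70 + $2.56 = $302.71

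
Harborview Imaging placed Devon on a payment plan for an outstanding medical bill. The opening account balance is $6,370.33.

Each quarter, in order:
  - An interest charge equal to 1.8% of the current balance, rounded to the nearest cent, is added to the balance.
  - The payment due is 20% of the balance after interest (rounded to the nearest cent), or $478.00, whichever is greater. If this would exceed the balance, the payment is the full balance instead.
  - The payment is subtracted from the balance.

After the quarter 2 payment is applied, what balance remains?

Quarter 1: $6,370.33 +$114.67 interest = $6,485.00; pay $1,297.00 → $5,188.00
Quarter 2: $5,188.00 +$93.38 interest = $5,281.38; pay $1,056.28 → $4,225.10

$4,225.10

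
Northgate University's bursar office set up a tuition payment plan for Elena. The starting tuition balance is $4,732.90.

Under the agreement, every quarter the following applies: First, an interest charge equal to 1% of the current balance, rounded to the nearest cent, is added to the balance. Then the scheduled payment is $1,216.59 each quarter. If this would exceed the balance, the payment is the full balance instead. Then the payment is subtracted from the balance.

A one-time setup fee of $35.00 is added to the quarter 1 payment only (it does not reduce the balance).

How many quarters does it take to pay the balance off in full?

# | Opening | Interest | Payment | Fee | End bal
1 | $4,732.90 | $47.33 | $1,216.59 | $35.00 | $3,563.64
2 | $3,563.64 | $35.64 | $1,216.59 | — | $2,382.69
3 | $2,382.69 | $23.83 | $1,216.59 | — | $1,189.93
4 | $1,189.93 | $11.90 | $1,201.83 | — | $0.00
Balance reaches $0.00 in quarter 4.

4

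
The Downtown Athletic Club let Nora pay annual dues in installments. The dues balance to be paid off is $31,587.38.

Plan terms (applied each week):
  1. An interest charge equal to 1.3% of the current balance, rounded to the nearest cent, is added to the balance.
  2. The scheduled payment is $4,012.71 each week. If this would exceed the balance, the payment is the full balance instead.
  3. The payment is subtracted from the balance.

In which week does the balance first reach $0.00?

Week 1: opening $31,587.38; interest $410.64 → $31,998.02; payment $4,012.71; balance $27,985.31
Week 2: opening $27,985.31; interest $363.81 → $28,349.12; payment $4,012.71; balance $24,336.41
Week 3: opening $24,336.41; interest $316.37 → $24,652.78; payment $4,012.71; balance $20,640.07
Week 4: opening $20,640.07; interest $268.32 → $20,908.39; payment $4,012.71; balance $16,895.68
Week 5: opening $16,895.68; interest $219.64 → $17,115.32; payment $4,012.71; balance $13,102.61
Week 6: opening $13,102.61; interest $170.33 → $13,272.94; payment $4,012.71; balance $9,260.23
Week 7: opening $9,260.23; interest $120.38 → $9,380.61; payment $4,012.71; balance $5,367.90
Week 8: opening $5,367.90; interest $69.78 → $5,437.68; payment $4,012.71; balance $1,424.97
Week 9: opening $1,424.97; interest $18.52 → $1,443.49; payment $1,443.49; balance $0.00
Balance reaches $0.00 in week 9.

9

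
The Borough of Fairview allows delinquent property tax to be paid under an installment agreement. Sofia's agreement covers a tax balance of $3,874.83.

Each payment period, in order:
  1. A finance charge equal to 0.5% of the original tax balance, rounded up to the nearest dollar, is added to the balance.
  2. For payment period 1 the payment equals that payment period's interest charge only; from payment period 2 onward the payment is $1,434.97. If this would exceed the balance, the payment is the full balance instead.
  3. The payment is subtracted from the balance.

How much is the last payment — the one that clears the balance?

Payment period 1: $3,874.83 +$20.00 interest = $3,894.83; pay $20.00 → $3,874.83
Payment period 2: $3,874.83 +$20.00 interest = $3,894.83; pay $1,434.97 → $2,459.86
Payment period 3: $2,459.86 +$20.00 interest = $2,479.86; pay $1,434.97 → $1,044.89
Payment period 4: $1,044.89 +$20.00 interest = $1,064.89; pay $1,064.89 → $0.00

$1,064.89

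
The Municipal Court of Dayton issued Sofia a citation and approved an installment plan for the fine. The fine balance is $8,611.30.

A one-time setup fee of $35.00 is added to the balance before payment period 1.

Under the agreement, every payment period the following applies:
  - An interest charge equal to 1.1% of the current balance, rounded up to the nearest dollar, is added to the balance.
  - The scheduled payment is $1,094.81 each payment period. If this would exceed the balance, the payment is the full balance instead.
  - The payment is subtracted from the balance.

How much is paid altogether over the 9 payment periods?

Payment period 1: $8,646.30 +$96.00 interest = $8,742.30; pay $1,094.81 → $7,647.49
Payment period 2: $7,647.49 +$85.00 interest = $7,732.49; pay $1,094.81 → $6,637.68
Payment period 3: $6,637.68 +$74.00 interest = $6,711.68; pay $1,094.81 → $5,616.87
Payment period 4: $5,616.87 +$62.00 interest = $5,678.87; pay $1,094.81 → $4,584.06
Payment period 5: $4,584.06 +$51.00 interest = $4,635.06; pay $1,094.81 → $3,540.25
Payment period 6: $3,540.25 +$39.00 interest = $3,579.25; pay $1,094.81 → $2,484.44
Payment period 7: $2,484.44 +$28.00 interest = $2,512.44; pay $1,094.81 → $1,417.63
Payment period 8: $1,417.63 +$16.00 interest = $1,433.63; pay $1,094.81 → $338.82
Payment period 9: $338.82 +$4.00 interest = $342.82; pay $342.82 → $0.00
Total paid: $9,101.30

$9,101.30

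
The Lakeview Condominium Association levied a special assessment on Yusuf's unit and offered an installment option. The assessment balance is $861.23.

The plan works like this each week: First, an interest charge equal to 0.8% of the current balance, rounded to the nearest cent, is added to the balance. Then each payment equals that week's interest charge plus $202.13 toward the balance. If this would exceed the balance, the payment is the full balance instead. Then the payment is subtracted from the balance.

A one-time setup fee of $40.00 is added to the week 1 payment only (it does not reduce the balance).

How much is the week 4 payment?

Week 1: $861.23 +$6.89 interest = $868.12; pay $209.02 (+ $40.00 fee) → $659.10
Week 2: $659.10 +$5.27 interest = $664.37; pay $207.40 → $456.97
Week 3: $456.97 +$3.66 interest = $460.63; pay $205.79 → $254.84
Week 4: $254.84 +$2.04 interest = $256.88; pay $204.17 → $52.71

$204.17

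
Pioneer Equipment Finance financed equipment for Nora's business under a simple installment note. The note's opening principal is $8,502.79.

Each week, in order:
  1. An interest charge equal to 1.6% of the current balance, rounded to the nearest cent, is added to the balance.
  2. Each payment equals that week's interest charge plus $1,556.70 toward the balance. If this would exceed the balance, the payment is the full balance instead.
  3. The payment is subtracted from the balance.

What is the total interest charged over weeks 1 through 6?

# | Opening | Interest | Payment | End bal
1 | $8,502.79 | $136.04 | $1,692.74 | $6,946.09
2 | $6,946.09 | $111.14 | $1,667.84 | $5,389.39
3 | $5,389.39 | $86.23 | $1,642.93 | $3,832.69
4 | $3,832.69 | $61.32 | $1,618.02 | $2,275.99
5 | $2,275.99 | $36.42 | $1,593.12 | $719.29
6 | $719.29 | $11.51 | $730.80 | $0.00
Total interest: $136.04 + $111.14 + $86.23 + $61.32 + $36.42 + $11.51 = $442.66

$442.66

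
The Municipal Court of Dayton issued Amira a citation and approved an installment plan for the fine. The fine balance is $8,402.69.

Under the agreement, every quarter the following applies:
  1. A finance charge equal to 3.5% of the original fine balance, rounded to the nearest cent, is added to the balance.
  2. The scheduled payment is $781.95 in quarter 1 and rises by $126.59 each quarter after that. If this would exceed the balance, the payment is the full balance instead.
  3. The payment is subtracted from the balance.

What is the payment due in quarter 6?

$1,414.90

# | Opening | Interest | Payment | End bal
1 | $8,402.69 | $294.09 | $781.95 | $7,914.83
2 | $7,914.83 | $294.09 | $908.54 | $7,300.38
3 | $7,300.38 | $294.09 | $1,035.13 | $6,559.34
4 | $6,559.34 | $294.09 | $1,161.72 | $5,691.71
5 | $5,691.71 | $294.09 | $1,288.31 | $4,697.49
6 | $4,697.49 | $294.09 | $1,414.90 | $3,576.68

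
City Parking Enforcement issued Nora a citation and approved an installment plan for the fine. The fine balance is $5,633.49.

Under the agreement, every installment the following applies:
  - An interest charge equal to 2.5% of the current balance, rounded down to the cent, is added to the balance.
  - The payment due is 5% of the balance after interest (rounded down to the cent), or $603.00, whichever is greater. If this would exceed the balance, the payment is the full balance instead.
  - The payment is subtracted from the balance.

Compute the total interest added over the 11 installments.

$863.56

Installment 1: opening $5,633.49; interest $140.83 → $5,774.32; payment $603.00; balance $5,171.32
Installment 2: opening $5,171.32; interest $129.28 → $5,300.60; payment $603.00; balance $4,697.60
Installment 3: opening $4,697.60; interest $117.44 → $4,815.04; payment $603.00; balance $4,212.04
Installment 4: opening $4,212.04; interest $105.30 → $4,317.34; payment $603.00; balance $3,714.34
Installment 5: opening $3,714.34; interest $92.85 → $3,807.19; payment $603.00; balance $3,204.19
Installment 6: opening $3,204.19; interest $80.10 → $3,284.29; payment $603.00; balance $2,681.29
Installment 7: opening $2,681.29; interest $67.03 → $2,748.32; payment $603.00; balance $2,145.32
Installment 8: opening $2,145.32; interest $53.63 → $2,198.95; payment $603.00; balance $1,595.95
Installment 9: opening $1,595.95; interest $39.89 → $1,635.84; payment $603.00; balance $1,032.84
Installment 10: opening $1,032.84; interest $25.82 → $1,058.66; payment $603.00; balance $455.66
Installment 11: opening $455.66; interest $11.39 → $467.05; payment $467.05; balance $0.00
Total interest: $140.83 + $129.28 + $117.44 + $105.30 + $92.85 + $80.10 + $67.03 + $53.63 + $39.89 + $25.82 + $11.39 = $863.56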